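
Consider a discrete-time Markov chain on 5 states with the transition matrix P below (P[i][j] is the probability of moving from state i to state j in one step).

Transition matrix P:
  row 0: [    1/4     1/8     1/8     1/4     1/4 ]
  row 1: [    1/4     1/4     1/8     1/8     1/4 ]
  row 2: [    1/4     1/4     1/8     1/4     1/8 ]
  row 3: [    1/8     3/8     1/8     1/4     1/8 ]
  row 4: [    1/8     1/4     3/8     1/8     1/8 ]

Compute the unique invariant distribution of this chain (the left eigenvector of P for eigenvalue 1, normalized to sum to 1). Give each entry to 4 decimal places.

π = [0.2028, 0.2492, 0.1704, 0.1962, 0.1815]

Balance equations π_j = Σ_i π_i·P[i][j]:
  π_0 = 1/4·π_0 + 1/4·π_1 + 1/4·π_2 + 1/8·π_3 + 1/8·π_4
  π_1 = 1/8·π_0 + 1/4·π_1 + 1/4·π_2 + 3/8·π_3 + 1/4·π_4
  π_2 = 1/8·π_0 + 1/8·π_1 + 1/8·π_2 + 1/8·π_3 + 3/8·π_4
  π_3 = 1/4·π_0 + 1/8·π_1 + 1/4·π_2 + 1/4·π_3 + 1/8·π_4
  normalize: π_0 + π_1 + π_2 + π_3 + π_4 = 1
Solving the linear system gives exactly π = [857/4226, 1053/4226, 360/2113, 829/4226, 767/4226].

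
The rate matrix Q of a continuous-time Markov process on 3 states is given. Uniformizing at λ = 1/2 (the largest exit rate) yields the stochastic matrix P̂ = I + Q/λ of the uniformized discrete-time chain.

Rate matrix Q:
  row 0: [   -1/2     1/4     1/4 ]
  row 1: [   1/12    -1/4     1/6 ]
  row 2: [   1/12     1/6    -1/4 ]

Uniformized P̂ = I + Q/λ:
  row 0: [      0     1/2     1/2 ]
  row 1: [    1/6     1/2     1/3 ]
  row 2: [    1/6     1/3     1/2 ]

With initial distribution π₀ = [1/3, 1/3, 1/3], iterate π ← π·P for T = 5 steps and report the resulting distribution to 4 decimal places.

π = [0.1428, 0.4286, 0.4286]

t=0: π = [0.3333, 0.3333, 0.3333]
t=1: π = [0.1111, 0.4444, 0.4444]
t=2: π = [0.1481, 0.4259, 0.4259]
t=3: π = [0.1420, 0.4290, 0.4290]
t=4: π = [0.1430, 0.4285, 0.4285]
t=5: π = [0.1428, 0.4286, 0.4286]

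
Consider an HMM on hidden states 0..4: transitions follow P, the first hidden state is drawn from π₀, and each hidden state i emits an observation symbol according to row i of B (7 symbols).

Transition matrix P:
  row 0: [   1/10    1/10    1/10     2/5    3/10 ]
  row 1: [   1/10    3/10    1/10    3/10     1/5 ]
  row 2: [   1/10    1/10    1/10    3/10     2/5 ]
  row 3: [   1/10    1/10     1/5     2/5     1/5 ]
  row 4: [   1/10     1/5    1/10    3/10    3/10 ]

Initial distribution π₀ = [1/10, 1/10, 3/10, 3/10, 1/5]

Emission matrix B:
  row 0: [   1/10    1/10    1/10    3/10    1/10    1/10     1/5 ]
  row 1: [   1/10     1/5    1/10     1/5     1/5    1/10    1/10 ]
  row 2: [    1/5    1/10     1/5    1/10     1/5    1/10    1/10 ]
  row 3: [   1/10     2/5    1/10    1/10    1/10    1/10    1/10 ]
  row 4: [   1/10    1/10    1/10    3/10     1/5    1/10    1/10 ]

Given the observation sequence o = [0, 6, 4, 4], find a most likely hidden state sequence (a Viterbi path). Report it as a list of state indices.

path = [2, 4, 4, 4]

t=0: δ = [1.000e-02, 1.000e-02, 6.000e-02, 3.000e-02, 2.000e-02]  (obs o_0=0)
t=1: δ = [1.200e-03, 6.000e-04, 6.000e-04, 1.800e-03, 2.400e-03]  ψ = [2, 2, 2, 2, 2]  (obs o_1=6)
t=2: δ = [2.400e-05, 9.600e-05, 7.200e-05, 7.200e-05, 1.440e-04]  ψ = [4, 4, 3, 3, 4]  (obs o_2=4)
t=3: δ = [1.440e-06, 5.760e-06, 2.880e-06, 4.320e-06, 8.640e-06]  ψ = [4, 1, 3, 4, 4]  (obs o_3=4)
backtrack: best end state = 4; path = [2, 4, 4, 4]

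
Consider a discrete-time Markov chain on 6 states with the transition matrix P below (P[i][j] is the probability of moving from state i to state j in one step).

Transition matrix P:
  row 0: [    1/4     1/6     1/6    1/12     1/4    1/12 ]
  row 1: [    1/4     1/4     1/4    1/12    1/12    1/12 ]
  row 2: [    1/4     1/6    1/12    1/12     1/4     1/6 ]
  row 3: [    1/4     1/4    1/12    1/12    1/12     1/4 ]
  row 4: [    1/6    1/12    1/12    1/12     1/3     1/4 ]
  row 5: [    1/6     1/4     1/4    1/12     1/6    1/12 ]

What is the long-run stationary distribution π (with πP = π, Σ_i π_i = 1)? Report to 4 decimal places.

π = [0.2203, 0.1834, 0.1565, 0.0833, 0.2110, 0.1454]

Balance equations π_j = Σ_i π_i·P[i][j]:
  π_0 = 1/4·π_0 + 1/4·π_1 + 1/4·π_2 + 1/4·π_3 + 1/6·π_4 + 1/6·π_5
  π_1 = 1/6·π_0 + 1/4·π_1 + 1/6·π_2 + 1/4·π_3 + 1/12·π_4 + 1/4·π_5
  π_2 = 1/6·π_0 + 1/4·π_1 + 1/12·π_2 + 1/12·π_3 + 1/12·π_4 + 1/4·π_5
  π_3 = 1/12·π_0 + 1/12·π_1 + 1/12·π_2 + 1/12·π_3 + 1/12·π_4 + 1/12·π_5
  π_4 = 1/4·π_0 + 1/12·π_1 + 1/4·π_2 + 1/12·π_3 + 1/3·π_4 + 1/6·π_5
  normalize: π_0 + π_1 + π_2 + π_3 + π_4 + π_5 = 1
Solving the linear system gives exactly π = [12397/56274, 20645/112548, 8807/56274, 1/12, 1979/9379, 1364/9379].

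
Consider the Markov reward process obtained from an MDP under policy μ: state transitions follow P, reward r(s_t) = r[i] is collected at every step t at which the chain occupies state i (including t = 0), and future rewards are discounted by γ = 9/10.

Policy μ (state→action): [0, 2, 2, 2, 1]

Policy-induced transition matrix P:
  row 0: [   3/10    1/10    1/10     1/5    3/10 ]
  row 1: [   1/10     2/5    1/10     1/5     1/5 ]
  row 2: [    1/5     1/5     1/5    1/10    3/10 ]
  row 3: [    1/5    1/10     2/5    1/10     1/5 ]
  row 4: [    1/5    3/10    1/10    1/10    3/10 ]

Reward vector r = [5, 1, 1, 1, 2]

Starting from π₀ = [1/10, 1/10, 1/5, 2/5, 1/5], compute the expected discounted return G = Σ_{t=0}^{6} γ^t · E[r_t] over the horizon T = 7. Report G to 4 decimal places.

G = 10.2540

t=0: π = [0.1000, 0.1000, 0.2000, 0.4000, 0.2000], E[r] = 1.6000, γ^t·E[r] = 1.600000, running G = 1.600000
t=1: π = [0.2000, 0.1900, 0.2400, 0.1200, 0.2500], E[r] = 2.0500, γ^t·E[r] = 1.845000, running G = 3.445000
t=2: π = [0.2010, 0.2310, 0.1600, 0.1390, 0.2690], E[r] = 2.0730, γ^t·E[r] = 1.679130, running G = 5.124130
t=3: π = [0.1970, 0.2391, 0.1577, 0.1432, 0.2630], E[r] = 2.0510, γ^t·E[r] = 1.495179, running G = 6.619309
t=4: π = [0.1958, 0.2401, 0.1587, 0.1436, 0.2618], E[r] = 2.0449, γ^t·E[r] = 1.341679, running G = 7.960988
t=5: π = [0.1956, 0.2403, 0.1590, 0.1436, 0.2616], E[r] = 2.0439, γ^t·E[r] = 1.206905, running G = 9.167893
t=6: π = [0.1955, 0.2403, 0.1590, 0.1436, 0.2616], E[r] = 2.0437, γ^t·E[r] = 1.086127, running G = 10.254020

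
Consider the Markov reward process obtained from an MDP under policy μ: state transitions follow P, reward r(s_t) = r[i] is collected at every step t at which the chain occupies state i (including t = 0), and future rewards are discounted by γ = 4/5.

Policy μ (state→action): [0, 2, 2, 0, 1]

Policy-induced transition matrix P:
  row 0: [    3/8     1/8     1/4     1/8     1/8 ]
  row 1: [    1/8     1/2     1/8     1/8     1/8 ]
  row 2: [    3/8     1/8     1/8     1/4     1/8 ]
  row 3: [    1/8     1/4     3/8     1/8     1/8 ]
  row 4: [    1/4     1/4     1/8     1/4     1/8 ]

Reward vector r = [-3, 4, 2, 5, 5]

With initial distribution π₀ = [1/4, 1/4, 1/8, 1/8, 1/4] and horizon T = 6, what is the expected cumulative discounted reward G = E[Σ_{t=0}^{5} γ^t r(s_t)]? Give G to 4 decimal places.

t=0: π = [0.2500, 0.2500, 0.1250, 0.1250, 0.2500], E[r] = 2.3750, γ^t·E[r] = 2.375000, running G = 2.375000
t=1: π = [0.2500, 0.2656, 0.1875, 0.1719, 0.1250], E[r] = 2.1719, γ^t·E[r] = 1.737500, running G = 4.112500
t=2: π = [0.2500, 0.2617, 0.1992, 0.1641, 0.1250], E[r] = 2.1406, γ^t·E[r] = 1.370000, running G = 5.482500
t=3: π = [0.2529, 0.2593, 0.1973, 0.1655, 0.1250], E[r] = 2.1255, γ^t·E[r] = 1.088250, running G = 6.570750
t=4: π = [0.2532, 0.2585, 0.1980, 0.1653, 0.1250], E[r] = 2.1221, γ^t·E[r] = 0.869200, running G = 7.439950
t=5: π = [0.2534, 0.2582, 0.1980, 0.1654, 0.1250], E[r] = 2.1205, γ^t·E[r] = 0.694850, running G = 8.134800

G = 8.1348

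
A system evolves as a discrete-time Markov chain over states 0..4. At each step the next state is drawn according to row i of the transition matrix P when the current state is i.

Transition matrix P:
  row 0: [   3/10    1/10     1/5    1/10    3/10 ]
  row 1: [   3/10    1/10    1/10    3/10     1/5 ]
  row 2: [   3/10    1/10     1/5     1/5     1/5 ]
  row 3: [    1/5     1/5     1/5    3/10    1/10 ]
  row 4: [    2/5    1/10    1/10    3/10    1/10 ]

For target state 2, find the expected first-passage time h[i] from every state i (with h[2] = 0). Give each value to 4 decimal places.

h = [5.9743, 6.5119, 0.0000, 5.9194, 6.4630]

First-step conditioning: h[2] = 0; for i ≠ 2, h[i] = 1 + Σ_k P[i][k]·h[k].
  h[0] = 1 + 3/10·h[0] + 1/10·h[1] + 1/10·h[3] + 3/10·h[4]
  h[1] = 1 + 3/10·h[0] + 1/10·h[1] + 3/10·h[3] + 1/5·h[4]
  h[3] = 1 + 1/5·h[0] + 1/5·h[1] + 3/10·h[3] + 1/10·h[4]
  h[4] = 1 + 2/5·h[0] + 1/10·h[1] + 3/10·h[3] + 1/10·h[4]
Solving the 4×4 linear system over states ≠ 2 gives exactly h = [9780/1637, 10660/1637, 0, 9690/1637, 10580/1637] (h[2] = 0 is the target).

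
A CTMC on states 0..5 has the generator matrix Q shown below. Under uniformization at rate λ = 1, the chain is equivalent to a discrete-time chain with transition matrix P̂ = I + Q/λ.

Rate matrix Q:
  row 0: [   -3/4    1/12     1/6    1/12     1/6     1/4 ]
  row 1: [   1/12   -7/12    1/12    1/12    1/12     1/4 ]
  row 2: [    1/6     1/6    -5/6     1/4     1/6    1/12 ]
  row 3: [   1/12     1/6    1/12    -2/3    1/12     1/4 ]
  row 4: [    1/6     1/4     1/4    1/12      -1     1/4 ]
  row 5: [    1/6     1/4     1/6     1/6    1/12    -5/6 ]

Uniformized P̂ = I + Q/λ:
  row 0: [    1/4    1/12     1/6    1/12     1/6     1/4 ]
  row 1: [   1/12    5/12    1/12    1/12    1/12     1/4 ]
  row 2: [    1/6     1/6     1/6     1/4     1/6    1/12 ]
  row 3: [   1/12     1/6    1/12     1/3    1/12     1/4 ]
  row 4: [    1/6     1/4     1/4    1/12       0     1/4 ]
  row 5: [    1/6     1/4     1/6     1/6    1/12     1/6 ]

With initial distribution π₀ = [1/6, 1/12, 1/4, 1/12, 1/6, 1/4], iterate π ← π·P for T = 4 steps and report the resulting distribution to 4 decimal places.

π = [0.1452, 0.2395, 0.1413, 0.1661, 0.0991, 0.2089]

t=0: π = [0.1667, 0.0833, 0.2500, 0.0833, 0.1667, 0.2500]
t=1: π = [0.1667, 0.2083, 0.1667, 0.1667, 0.1042, 0.1875]
t=2: π = [0.1493, 0.2292, 0.1441, 0.1684, 0.1024, 0.2066]
t=3: π = [0.1460, 0.2373, 0.1421, 0.1667, 0.0992, 0.2088]
t=4: π = [0.1452, 0.2395, 0.1413, 0.1661, 0.0991, 0.2089]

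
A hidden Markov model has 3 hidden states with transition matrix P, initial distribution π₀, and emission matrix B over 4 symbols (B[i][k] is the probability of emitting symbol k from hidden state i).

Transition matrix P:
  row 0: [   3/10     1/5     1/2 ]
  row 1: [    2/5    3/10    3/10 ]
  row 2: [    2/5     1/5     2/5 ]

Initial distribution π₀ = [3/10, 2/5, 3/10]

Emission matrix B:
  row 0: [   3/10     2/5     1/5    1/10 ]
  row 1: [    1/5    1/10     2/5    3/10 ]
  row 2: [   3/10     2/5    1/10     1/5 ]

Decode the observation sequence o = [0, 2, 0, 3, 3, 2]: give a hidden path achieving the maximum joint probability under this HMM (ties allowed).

t=0: δ = [9.000e-02, 8.000e-02, 9.000e-02]  (obs o_0=0)
t=1: δ = [7.200e-03, 9.600e-03, 4.500e-03]  ψ = [2, 1, 0]  (obs o_1=2)
t=2: δ = [1.152e-03, 5.760e-04, 1.080e-03]  ψ = [1, 1, 0]  (obs o_2=0)
t=3: δ = [4.320e-05, 6.912e-05, 1.152e-04]  ψ = [2, 0, 0]  (obs o_3=3)
t=4: δ = [4.608e-06, 6.912e-06, 9.216e-06]  ψ = [2, 2, 2]  (obs o_4=3)
t=5: δ = [7.373e-07, 8.294e-07, 3.686e-07]  ψ = [2, 1, 2]  (obs o_5=2)
backtrack: best end state = 1; path = [1, 1, 0, 2, 1, 1]

path = [1, 1, 0, 2, 1, 1]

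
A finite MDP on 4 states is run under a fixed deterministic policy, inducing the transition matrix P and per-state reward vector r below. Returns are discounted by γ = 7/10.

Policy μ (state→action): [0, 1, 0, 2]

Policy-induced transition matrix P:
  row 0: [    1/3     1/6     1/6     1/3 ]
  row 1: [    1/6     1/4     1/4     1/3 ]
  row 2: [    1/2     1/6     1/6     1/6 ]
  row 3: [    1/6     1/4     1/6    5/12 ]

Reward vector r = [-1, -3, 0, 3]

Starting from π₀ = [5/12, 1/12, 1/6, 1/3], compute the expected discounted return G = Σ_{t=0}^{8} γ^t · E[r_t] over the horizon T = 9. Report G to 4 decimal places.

t=0: π = [0.4167, 0.0833, 0.1667, 0.3333], E[r] = 0.3333, γ^t·E[r] = 0.333333, running G = 0.333333
t=1: π = [0.2917, 0.2014, 0.1736, 0.3333], E[r] = 0.1042, γ^t·E[r] = 0.072917, running G = 0.406250
t=2: π = [0.2731, 0.2112, 0.1834, 0.3322], E[r] = 0.0897, γ^t·E[r] = 0.043953, running G = 0.450203
t=3: π = [0.2733, 0.2120, 0.1843, 0.3304], E[r] = 0.0821, γ^t·E[r] = 0.028170, running G = 0.478372
t=4: π = [0.2736, 0.2119, 0.1843, 0.3302], E[r] = 0.0812, γ^t·E[r] = 0.019504, running G = 0.497876
t=5: π = [0.2737, 0.2118, 0.1843, 0.3301], E[r] = 0.0812, γ^t·E[r] = 0.013639, running G = 0.511515
t=6: π = [0.2737, 0.2118, 0.1843, 0.3301], E[r] = 0.0812, γ^t·E[r] = 0.009548, running G = 0.521063
t=7: π = [0.2737, 0.2118, 0.1843, 0.3301], E[r] = 0.0812, γ^t·E[r] = 0.006683, running G = 0.527746
t=8: π = [0.2737, 0.2118, 0.1843, 0.3301], E[r] = 0.0812, γ^t·E[r] = 0.004678, running G = 0.532425

G = 0.5324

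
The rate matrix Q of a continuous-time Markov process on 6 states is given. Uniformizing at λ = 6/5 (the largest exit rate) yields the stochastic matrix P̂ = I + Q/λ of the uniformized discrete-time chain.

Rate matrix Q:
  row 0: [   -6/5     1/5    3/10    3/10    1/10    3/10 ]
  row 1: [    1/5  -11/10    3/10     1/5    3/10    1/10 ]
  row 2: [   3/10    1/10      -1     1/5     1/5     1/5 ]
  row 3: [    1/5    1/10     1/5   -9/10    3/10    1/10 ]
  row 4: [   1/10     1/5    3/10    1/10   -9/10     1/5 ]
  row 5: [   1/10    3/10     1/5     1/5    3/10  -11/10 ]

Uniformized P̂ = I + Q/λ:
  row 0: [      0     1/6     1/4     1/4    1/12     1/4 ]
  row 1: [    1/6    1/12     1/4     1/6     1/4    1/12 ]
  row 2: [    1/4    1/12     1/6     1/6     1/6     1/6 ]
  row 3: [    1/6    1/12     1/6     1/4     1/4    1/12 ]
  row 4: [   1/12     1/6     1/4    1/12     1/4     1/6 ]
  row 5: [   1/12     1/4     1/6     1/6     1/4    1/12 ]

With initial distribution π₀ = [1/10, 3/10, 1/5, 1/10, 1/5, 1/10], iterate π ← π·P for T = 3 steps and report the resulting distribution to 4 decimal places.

t=0: π = [0.1000, 0.3000, 0.2000, 0.1000, 0.2000, 0.1000]
t=1: π = [0.1417, 0.1250, 0.2167, 0.1667, 0.2167, 0.1333]
t=2: π = [0.1319, 0.1354, 0.2069, 0.1743, 0.2083, 0.1431]
t=3: π = [0.1326, 0.1355, 0.2063, 0.1748, 0.2108, 0.1399]

π = [0.1326, 0.1355, 0.2063, 0.1748, 0.2108, 0.1399]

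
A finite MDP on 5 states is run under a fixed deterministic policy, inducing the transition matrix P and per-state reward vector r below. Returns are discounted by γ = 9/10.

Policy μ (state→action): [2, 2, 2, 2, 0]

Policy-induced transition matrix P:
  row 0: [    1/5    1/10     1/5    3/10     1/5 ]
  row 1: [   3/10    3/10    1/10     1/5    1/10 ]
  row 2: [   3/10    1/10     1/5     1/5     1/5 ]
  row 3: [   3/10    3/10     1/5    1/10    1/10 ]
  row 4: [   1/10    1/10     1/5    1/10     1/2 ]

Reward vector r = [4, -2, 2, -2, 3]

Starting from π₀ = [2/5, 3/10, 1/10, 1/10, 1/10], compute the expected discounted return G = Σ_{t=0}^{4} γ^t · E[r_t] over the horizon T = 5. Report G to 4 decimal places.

t=0: π = [0.4000, 0.3000, 0.1000, 0.1000, 0.1000], E[r] = 1.3000, γ^t·E[r] = 1.300000, running G = 1.300000
t=1: π = [0.2400, 0.1800, 0.1700, 0.2200, 0.1900], E[r] = 1.0700, γ^t·E[r] = 0.963000, running G = 2.263000
t=2: π = [0.2380, 0.1800, 0.1820, 0.1830, 0.2170], E[r] = 1.2410, γ^t·E[r] = 1.005210, running G = 3.268210
t=3: π = [0.2328, 0.1726, 0.1820, 0.1838, 0.2288], E[r] = 1.2688, γ^t·E[r] = 0.924955, running G = 4.193165
t=4: π = [0.2310, 0.1713, 0.1827, 0.1820, 0.2330], E[r] = 1.2817, γ^t·E[r] = 0.840936, running G = 5.034102

G = 5.0341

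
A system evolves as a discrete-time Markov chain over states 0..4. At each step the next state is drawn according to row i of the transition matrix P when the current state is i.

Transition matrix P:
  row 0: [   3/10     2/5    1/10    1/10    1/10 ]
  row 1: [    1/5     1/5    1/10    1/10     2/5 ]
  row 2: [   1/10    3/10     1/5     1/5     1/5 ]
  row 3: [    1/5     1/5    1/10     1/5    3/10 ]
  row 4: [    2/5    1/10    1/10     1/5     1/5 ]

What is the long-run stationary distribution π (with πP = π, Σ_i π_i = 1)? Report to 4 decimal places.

Balance equations π_j = Σ_i π_i·P[i][j]:
  π_0 = 3/10·π_0 + 1/5·π_1 + 1/10·π_2 + 1/5·π_3 + 2/5·π_4
  π_1 = 2/5·π_0 + 1/5·π_1 + 3/10·π_2 + 1/5·π_3 + 1/10·π_4
  π_2 = 1/10·π_0 + 1/10·π_1 + 1/5·π_2 + 1/10·π_3 + 1/10·π_4
  π_3 = 1/10·π_0 + 1/10·π_1 + 1/5·π_2 + 1/5·π_3 + 1/5·π_4
  normalize: π_0 + π_1 + π_2 + π_3 + π_4 = 1
Solving the linear system gives exactly π = [163/621, 149/621, 1/9, 31/207, 49/207].

π = [0.2625, 0.2399, 0.1111, 0.1498, 0.2367]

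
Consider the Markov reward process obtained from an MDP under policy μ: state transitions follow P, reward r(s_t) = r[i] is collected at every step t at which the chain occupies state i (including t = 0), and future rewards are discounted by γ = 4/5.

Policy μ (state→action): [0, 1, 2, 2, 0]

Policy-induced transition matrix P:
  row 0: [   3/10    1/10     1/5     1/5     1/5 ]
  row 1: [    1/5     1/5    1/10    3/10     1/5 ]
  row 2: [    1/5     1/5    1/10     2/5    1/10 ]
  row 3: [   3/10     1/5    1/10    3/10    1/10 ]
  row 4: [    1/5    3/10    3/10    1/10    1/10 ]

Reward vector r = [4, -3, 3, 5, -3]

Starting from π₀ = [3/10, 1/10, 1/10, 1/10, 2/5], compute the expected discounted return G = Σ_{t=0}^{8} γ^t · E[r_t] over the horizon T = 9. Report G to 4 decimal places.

t=0: π = [0.3000, 0.1000, 0.1000, 0.1000, 0.4000], E[r] = 0.5000, γ^t·E[r] = 0.500000, running G = 0.500000
t=1: π = [0.2400, 0.2100, 0.2100, 0.2000, 0.1400], E[r] = 1.5400, γ^t·E[r] = 1.232000, running G = 1.732000
t=2: π = [0.2440, 0.1900, 0.1520, 0.2690, 0.1450], E[r] = 1.7720, γ^t·E[r] = 1.134080, running G = 2.866080
t=3: π = [0.2513, 0.1901, 0.1534, 0.2618, 0.1434], E[r] = 1.7739, γ^t·E[r] = 0.908237, running G = 3.774317
t=4: π = [0.2513, 0.1892, 0.1538, 0.2615, 0.1441], E[r] = 1.7743, γ^t·E[r] = 0.726741, running G = 4.501058
t=5: π = [0.2513, 0.1893, 0.1540, 0.2614, 0.1441], E[r] = 1.7741, γ^t·E[r] = 0.581343, running G = 5.082401
t=6: π = [0.2513, 0.1893, 0.1539, 0.2615, 0.1441], E[r] = 1.7742, γ^t·E[r] = 0.465092, running G = 5.547492
t=7: π = [0.2513, 0.1893, 0.1539, 0.2615, 0.1441], E[r] = 1.7742, γ^t·E[r] = 0.372073, running G = 5.919566
t=8: π = [0.2513, 0.1893, 0.1539, 0.2615, 0.1441], E[r] = 1.7742, γ^t·E[r] = 0.297659, running G = 6.217224

G = 6.2172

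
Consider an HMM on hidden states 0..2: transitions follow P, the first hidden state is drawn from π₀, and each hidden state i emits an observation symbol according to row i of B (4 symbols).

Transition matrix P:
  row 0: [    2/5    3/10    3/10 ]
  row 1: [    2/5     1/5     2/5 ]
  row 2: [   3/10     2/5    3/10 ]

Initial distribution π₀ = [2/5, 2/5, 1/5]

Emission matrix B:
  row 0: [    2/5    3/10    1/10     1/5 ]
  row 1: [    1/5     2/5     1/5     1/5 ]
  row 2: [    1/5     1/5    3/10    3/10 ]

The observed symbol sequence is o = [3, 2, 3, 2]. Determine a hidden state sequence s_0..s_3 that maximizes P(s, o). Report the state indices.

t=0: δ = [8.000e-02, 8.000e-02, 6.000e-02]  (obs o_0=3)
t=1: δ = [3.200e-03, 4.800e-03, 9.600e-03]  ψ = [0, 0, 1]  (obs o_1=2)
t=2: δ = [5.760e-04, 7.680e-04, 8.640e-04]  ψ = [2, 2, 2]  (obs o_2=3)
t=3: δ = [3.072e-05, 6.912e-05, 9.216e-05]  ψ = [1, 2, 1]  (obs o_3=2)
backtrack: best end state = 2; path = [1, 2, 1, 2]

path = [1, 2, 1, 2]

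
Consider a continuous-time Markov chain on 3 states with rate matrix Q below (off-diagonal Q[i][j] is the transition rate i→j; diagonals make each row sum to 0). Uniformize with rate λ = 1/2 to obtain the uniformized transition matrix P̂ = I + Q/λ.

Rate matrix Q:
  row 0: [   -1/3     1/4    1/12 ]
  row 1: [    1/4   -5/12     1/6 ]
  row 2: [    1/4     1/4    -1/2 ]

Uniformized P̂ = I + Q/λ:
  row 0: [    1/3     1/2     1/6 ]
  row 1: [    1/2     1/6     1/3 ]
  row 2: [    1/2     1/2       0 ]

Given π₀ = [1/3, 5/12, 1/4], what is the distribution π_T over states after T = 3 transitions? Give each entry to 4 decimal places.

π = [0.4290, 0.3735, 0.1975]

t=0: π = [0.3333, 0.4167, 0.2500]
t=1: π = [0.4444, 0.3611, 0.1944]
t=2: π = [0.4259, 0.3796, 0.1944]
t=3: π = [0.4290, 0.3735, 0.1975]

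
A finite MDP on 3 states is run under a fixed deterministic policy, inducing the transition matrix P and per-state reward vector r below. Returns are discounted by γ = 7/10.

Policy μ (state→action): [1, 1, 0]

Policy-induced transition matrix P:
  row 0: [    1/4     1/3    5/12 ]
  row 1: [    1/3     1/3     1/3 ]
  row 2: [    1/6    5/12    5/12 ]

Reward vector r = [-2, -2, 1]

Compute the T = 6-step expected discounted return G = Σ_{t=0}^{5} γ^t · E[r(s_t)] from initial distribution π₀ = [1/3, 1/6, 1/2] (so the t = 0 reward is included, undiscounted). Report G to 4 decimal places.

t=0: π = [0.3333, 0.1667, 0.5000], E[r] = -0.5000, γ^t·E[r] = -0.500000, running G = -0.500000
t=1: π = [0.2222, 0.3750, 0.4028], E[r] = -0.7917, γ^t·E[r] = -0.554167, running G = -1.054167
t=2: π = [0.2477, 0.3669, 0.3854], E[r] = -0.8438, γ^t·E[r] = -0.413438, running G = -1.467604
t=3: π = [0.2485, 0.3655, 0.3861], E[r] = -0.8417, γ^t·E[r] = -0.288712, running G = -1.756316
t=4: π = [0.2483, 0.3655, 0.3862], E[r] = -0.8414, γ^t·E[r] = -0.202011, running G = -1.958327
t=5: π = [0.2483, 0.3655, 0.3862], E[r] = -0.8414, γ^t·E[r] = -0.141410, running G = -2.099737

G = -2.0997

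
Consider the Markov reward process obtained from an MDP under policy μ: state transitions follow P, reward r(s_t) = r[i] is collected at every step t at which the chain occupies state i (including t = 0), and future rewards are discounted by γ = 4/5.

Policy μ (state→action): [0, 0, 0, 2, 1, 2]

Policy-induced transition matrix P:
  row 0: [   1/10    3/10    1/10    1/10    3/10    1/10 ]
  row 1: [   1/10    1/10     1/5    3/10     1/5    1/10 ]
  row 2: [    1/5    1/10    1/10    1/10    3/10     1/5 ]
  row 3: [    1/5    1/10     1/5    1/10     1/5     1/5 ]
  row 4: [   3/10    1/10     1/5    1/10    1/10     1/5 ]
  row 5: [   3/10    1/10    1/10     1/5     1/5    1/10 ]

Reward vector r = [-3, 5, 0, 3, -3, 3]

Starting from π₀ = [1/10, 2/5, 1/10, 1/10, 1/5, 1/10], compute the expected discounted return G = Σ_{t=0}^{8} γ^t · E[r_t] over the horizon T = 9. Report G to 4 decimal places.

t=0: π = [0.1000, 0.4000, 0.1000, 0.1000, 0.2000, 0.1000], E[r] = 1.7000, γ^t·E[r] = 1.700000, running G = 1.700000
t=1: π = [0.1800, 0.1200, 0.1700, 0.1900, 0.2000, 0.1400], E[r] = 0.4500, γ^t·E[r] = 0.360000, running G = 2.060000
t=2: π = [0.2040, 0.1360, 0.1510, 0.1380, 0.2150, 0.1560], E[r] = 0.3050, γ^t·E[r] = 0.195200, running G = 2.255200
t=3: π = [0.2031, 0.1408, 0.1489, 0.1428, 0.2140, 0.1504], E[r] = 0.3323, γ^t·E[r] = 0.170138, running G = 2.425338
t=4: π = [0.2021, 0.1406, 0.1498, 0.1432, 0.2138, 0.1506], E[r] = 0.3369, γ^t·E[r] = 0.137978, running G = 2.563315
t=5: π = [0.2022, 0.1404, 0.1498, 0.1432, 0.2138, 0.1507], E[r] = 0.3357, γ^t·E[r] = 0.110005, running G = 2.673320
t=6: π = [0.2022, 0.1404, 0.1497, 0.1431, 0.2138, 0.1507], E[r] = 0.3356, γ^t·E[r] = 0.087984, running G = 2.761305
t=7: π = [0.2022, 0.1404, 0.1497, 0.1432, 0.2138, 0.1507], E[r] = 0.3357, γ^t·E[r] = 0.070395, running G = 2.831700
t=8: π = [0.2022, 0.1404, 0.1497, 0.1432, 0.2138, 0.1507], E[r] = 0.3357, γ^t·E[r] = 0.056316, running G = 2.888016

G = 2.8880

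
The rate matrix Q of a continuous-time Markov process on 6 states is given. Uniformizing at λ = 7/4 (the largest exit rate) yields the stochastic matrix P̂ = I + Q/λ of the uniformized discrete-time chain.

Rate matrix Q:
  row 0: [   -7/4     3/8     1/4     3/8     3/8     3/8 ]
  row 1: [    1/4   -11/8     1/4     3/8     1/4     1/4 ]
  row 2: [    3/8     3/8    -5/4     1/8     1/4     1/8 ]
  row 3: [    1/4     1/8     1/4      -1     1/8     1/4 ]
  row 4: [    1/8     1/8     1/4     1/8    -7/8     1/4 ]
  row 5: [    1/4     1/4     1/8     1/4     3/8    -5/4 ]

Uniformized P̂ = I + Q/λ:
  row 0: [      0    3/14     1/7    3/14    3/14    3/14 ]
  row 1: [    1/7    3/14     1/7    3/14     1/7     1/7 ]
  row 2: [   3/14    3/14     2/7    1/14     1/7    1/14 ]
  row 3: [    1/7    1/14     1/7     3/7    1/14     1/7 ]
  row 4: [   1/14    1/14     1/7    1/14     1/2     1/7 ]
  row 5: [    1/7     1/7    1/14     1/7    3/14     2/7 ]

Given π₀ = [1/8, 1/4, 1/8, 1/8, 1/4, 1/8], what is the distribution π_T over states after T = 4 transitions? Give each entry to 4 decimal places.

t=0: π = [0.1250, 0.2500, 0.1250, 0.1250, 0.2500, 0.1250]
t=1: π = [0.1161, 0.1518, 0.1518, 0.1786, 0.2411, 0.1607]
t=2: π = [0.1199, 0.1429, 0.1531, 0.1849, 0.2360, 0.1633]
t=3: π = [0.1198, 0.1425, 0.1531, 0.1867, 0.2341, 0.1638]
t=4: π = [0.1200, 0.1425, 0.1530, 0.1873, 0.2334, 0.1639]

π = [0.1200, 0.1425, 0.1530, 0.1873, 0.2334, 0.1639]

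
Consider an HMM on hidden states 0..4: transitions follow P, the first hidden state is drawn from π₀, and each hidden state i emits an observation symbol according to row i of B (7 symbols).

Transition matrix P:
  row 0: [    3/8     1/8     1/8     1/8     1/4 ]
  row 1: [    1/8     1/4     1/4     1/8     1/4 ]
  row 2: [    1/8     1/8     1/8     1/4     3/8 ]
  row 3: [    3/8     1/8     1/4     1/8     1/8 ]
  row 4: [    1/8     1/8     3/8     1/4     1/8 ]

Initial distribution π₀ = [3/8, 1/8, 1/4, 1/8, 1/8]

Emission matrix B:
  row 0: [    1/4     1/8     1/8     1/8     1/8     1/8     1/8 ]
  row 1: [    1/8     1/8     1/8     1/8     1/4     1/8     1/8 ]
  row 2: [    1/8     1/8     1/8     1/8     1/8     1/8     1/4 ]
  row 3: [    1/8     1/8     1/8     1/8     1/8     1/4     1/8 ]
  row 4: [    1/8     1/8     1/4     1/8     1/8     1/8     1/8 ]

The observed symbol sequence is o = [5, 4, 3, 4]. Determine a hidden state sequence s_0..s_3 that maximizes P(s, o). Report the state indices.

path = [0, 0, 0, 0]

t=0: δ = [4.688e-02, 1.562e-02, 3.125e-02, 3.125e-02, 1.562e-02]  (obs o_0=5)
t=1: δ = [2.197e-03, 1.465e-03, 9.766e-04, 9.766e-04, 1.465e-03]  ψ = [0, 0, 3, 2, 0]  (obs o_1=4)
t=2: δ = [1.030e-04, 4.578e-05, 6.866e-05, 4.578e-05, 6.866e-05]  ψ = [0, 1, 4, 4, 0]  (obs o_2=3)
t=3: δ = [4.828e-06, 3.219e-06, 3.219e-06, 2.146e-06, 3.219e-06]  ψ = [0, 0, 4, 2, 0]  (obs o_3=4)
backtrack: best end state = 0; path = [0, 0, 0, 0]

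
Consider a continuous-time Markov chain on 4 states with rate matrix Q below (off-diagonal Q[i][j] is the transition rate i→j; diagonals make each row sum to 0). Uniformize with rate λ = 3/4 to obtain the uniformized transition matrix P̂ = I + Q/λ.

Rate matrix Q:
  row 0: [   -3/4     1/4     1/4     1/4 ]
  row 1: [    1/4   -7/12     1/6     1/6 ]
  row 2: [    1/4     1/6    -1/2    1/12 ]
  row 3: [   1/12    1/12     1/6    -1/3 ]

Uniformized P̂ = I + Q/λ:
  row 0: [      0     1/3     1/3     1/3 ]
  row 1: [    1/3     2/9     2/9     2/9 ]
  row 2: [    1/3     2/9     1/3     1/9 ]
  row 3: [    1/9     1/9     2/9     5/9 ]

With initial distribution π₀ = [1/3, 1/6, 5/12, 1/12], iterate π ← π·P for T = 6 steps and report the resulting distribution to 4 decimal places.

π = [0.1967, 0.2086, 0.2746, 0.3200]

t=0: π = [0.3333, 0.1667, 0.4167, 0.0833]
t=1: π = [0.2037, 0.2500, 0.3056, 0.2407]
t=2: π = [0.2119, 0.2181, 0.2788, 0.2912]
t=3: π = [0.1980, 0.2134, 0.2767, 0.3118]
t=4: π = [0.1980, 0.2096, 0.2750, 0.3174]
t=5: π = [0.1968, 0.2090, 0.2748, 0.3195]
t=6: π = [0.1967, 0.2086, 0.2746, 0.3200]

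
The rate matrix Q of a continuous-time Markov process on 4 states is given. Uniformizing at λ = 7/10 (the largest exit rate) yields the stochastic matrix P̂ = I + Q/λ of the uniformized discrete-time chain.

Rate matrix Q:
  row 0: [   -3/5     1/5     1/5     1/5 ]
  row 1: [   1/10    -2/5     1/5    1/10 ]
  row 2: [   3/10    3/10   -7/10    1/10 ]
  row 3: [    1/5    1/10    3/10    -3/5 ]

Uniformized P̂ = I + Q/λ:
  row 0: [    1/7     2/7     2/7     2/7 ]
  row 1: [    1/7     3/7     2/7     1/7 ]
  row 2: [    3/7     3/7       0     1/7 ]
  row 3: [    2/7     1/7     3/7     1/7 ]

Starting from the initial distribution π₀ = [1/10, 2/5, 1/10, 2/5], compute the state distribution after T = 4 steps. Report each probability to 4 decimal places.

π = [0.2394, 0.3444, 0.2404, 0.1758]

t=0: π = [0.1000, 0.4000, 0.1000, 0.4000]
t=1: π = [0.2286, 0.3000, 0.3143, 0.1571]
t=2: π = [0.2551, 0.3510, 0.2184, 0.1755]
t=3: π = [0.2303, 0.3420, 0.2484, 0.1793]
t=4: π = [0.2394, 0.3444, 0.2404, 0.1758]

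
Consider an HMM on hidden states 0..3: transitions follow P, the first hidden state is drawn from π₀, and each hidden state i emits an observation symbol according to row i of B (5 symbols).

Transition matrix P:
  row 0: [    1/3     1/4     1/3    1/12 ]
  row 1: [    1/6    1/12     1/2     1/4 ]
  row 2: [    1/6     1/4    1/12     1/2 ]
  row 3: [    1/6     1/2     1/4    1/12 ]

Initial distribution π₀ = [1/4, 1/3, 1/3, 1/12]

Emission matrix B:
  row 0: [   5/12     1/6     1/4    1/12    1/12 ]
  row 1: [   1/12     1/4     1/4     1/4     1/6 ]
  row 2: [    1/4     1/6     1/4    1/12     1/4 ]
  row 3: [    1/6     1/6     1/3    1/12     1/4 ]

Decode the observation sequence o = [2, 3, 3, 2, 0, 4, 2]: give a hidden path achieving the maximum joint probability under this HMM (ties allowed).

path = [2, 3, 1, 2, 0, 2, 3]

t=0: δ = [6.250e-02, 8.333e-02, 8.333e-02, 2.778e-02]  (obs o_0=2)
t=1: δ = [1.736e-03, 5.208e-03, 3.472e-03, 3.472e-03]  ψ = [0, 2, 1, 2]  (obs o_1=3)
t=2: δ = [7.234e-05, 4.340e-04, 2.170e-04, 1.447e-04]  ψ = [1, 3, 1, 2]  (obs o_2=3)
t=3: δ = [1.808e-05, 1.808e-05, 5.425e-05, 3.617e-05]  ψ = [1, 3, 1, 1]  (obs o_3=2)
t=4: δ = [3.768e-06, 1.507e-06, 2.261e-06, 4.521e-06]  ψ = [2, 3, 1, 2]  (obs o_4=0)
t=5: δ = [1.047e-07, 3.768e-07, 3.140e-07, 2.826e-07]  ψ = [0, 3, 0, 2]  (obs o_5=4)
t=6: δ = [1.570e-08, 3.532e-08, 4.710e-08, 5.233e-08]  ψ = [1, 3, 1, 2]  (obs o_6=2)
backtrack: best end state = 3; path = [2, 3, 1, 2, 0, 2, 3]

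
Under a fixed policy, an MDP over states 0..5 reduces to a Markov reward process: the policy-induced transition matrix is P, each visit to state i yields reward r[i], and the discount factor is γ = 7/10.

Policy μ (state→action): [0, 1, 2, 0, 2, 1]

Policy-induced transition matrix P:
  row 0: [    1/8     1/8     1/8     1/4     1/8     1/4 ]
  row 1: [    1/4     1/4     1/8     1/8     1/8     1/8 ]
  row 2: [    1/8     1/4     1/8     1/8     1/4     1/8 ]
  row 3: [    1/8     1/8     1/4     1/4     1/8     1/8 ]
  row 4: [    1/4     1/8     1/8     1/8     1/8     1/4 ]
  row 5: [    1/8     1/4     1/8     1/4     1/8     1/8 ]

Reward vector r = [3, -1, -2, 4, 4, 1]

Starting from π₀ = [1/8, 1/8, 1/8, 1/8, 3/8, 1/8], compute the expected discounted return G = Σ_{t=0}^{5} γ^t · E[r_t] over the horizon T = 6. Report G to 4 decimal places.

t=0: π = [0.1250, 0.1250, 0.1250, 0.1250, 0.3750, 0.1250], E[r] = 2.1250, γ^t·E[r] = 2.125000, running G = 2.125000
t=1: π = [0.1875, 0.1719, 0.1406, 0.1719, 0.1406, 0.1875], E[r] = 1.5469, γ^t·E[r] = 1.082813, running G = 3.207813
t=2: π = [0.1641, 0.1875, 0.1465, 0.1934, 0.1426, 0.1660], E[r] = 1.5215, γ^t·E[r] = 0.745527, running G = 3.953340
t=3: π = [0.1663, 0.1875, 0.1492, 0.1904, 0.1433, 0.1633], E[r] = 1.5112, γ^t·E[r] = 0.518352, running G = 4.471692
t=4: π = [0.1664, 0.1875, 0.1488, 0.1900, 0.1436, 0.1637], E[r] = 1.5122, γ^t·E[r] = 0.363088, running G = 4.834780
t=5: π = [0.1664, 0.1875, 0.1488, 0.1900, 0.1436, 0.1637], E[r] = 1.5124, γ^t·E[r] = 0.254182, running G = 5.088962

G = 5.0890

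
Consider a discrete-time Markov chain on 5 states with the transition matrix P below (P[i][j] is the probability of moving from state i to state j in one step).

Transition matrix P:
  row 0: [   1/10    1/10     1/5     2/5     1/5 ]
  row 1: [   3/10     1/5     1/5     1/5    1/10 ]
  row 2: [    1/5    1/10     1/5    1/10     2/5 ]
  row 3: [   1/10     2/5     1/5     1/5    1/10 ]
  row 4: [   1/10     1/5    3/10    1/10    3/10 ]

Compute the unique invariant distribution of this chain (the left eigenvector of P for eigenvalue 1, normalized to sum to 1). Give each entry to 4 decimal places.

π = [0.1621, 0.1990, 0.2229, 0.1872, 0.2288]

Balance equations π_j = Σ_i π_i·P[i][j]:
  π_0 = 1/10·π_0 + 3/10·π_1 + 1/5·π_2 + 1/10·π_3 + 1/10·π_4
  π_1 = 1/10·π_0 + 1/5·π_1 + 1/10·π_2 + 2/5·π_3 + 1/5·π_4
  π_2 = 1/5·π_0 + 1/5·π_1 + 1/5·π_2 + 1/5·π_3 + 3/10·π_4
  π_3 = 2/5·π_0 + 1/5·π_1 + 1/10·π_2 + 1/5·π_3 + 1/10·π_4
  normalize: π_0 + π_1 + π_2 + π_3 + π_4 = 1
Solving the linear system gives exactly π = [789/4868, 1937/9736, 1085/4868, 1823/9736, 557/2434].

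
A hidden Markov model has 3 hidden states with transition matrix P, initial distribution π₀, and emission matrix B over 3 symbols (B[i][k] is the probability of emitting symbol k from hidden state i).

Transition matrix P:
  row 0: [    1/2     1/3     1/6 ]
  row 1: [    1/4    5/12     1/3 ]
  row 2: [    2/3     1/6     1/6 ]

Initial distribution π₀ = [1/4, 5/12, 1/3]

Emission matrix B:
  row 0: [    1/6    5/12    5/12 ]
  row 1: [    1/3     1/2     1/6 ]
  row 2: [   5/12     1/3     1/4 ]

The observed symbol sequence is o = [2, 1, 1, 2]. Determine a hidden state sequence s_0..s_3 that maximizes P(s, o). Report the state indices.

path = [2, 0, 0, 0]

t=0: δ = [1.042e-01, 6.944e-02, 8.333e-02]  (obs o_0=2)
t=1: δ = [2.315e-02, 1.736e-02, 7.716e-03]  ψ = [2, 0, 1]  (obs o_1=1)
t=2: δ = [4.823e-03, 3.858e-03, 1.929e-03]  ψ = [0, 0, 1]  (obs o_2=1)
t=3: δ = [1.005e-03, 2.679e-04, 3.215e-04]  ψ = [0, 0, 1]  (obs o_3=2)
backtrack: best end state = 0; path = [2, 0, 0, 0]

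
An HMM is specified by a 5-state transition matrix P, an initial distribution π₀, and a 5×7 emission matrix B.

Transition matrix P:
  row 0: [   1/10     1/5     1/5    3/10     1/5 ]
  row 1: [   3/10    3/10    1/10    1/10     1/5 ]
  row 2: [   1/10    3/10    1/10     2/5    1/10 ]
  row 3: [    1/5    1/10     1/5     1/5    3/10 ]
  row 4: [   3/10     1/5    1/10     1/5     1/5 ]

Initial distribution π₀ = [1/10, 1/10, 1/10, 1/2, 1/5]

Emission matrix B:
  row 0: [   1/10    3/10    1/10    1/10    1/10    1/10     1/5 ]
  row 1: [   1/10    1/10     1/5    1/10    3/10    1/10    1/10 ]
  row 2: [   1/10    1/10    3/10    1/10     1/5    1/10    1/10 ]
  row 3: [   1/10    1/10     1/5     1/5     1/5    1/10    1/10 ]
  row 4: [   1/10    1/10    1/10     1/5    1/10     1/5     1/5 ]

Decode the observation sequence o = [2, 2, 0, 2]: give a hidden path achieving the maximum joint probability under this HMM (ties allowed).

t=0: δ = [1.000e-02, 2.000e-02, 3.000e-02, 1.000e-01, 2.000e-02]  (obs o_0=2)
t=1: δ = [2.000e-03, 2.000e-03, 6.000e-03, 4.000e-03, 3.000e-03]  ψ = [3, 3, 3, 3, 3]  (obs o_1=2)
t=2: δ = [9.000e-05, 1.800e-04, 8.000e-05, 2.400e-04, 1.200e-04]  ψ = [4, 2, 3, 2, 3]  (obs o_2=0)
t=3: δ = [5.400e-06, 1.080e-05, 1.440e-05, 9.600e-06, 7.200e-06]  ψ = [1, 1, 3, 3, 3]  (obs o_3=2)
backtrack: best end state = 2; path = [3, 2, 3, 2]

path = [3, 2, 3, 2]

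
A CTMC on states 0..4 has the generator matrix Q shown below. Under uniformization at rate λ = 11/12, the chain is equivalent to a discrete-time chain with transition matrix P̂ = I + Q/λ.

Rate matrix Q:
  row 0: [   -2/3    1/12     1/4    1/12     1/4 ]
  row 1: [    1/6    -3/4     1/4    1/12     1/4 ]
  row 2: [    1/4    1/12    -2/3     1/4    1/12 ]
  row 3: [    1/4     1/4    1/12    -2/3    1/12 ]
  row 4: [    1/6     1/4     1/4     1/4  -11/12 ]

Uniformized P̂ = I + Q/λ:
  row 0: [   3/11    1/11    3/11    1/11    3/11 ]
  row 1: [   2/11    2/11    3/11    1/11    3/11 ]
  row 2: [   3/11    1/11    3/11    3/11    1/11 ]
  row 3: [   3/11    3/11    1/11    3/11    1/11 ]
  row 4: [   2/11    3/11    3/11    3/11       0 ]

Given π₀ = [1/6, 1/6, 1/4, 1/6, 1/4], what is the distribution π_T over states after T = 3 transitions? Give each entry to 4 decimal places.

t=0: π = [0.1667, 0.1667, 0.2500, 0.1667, 0.2500]
t=1: π = [0.2348, 0.1818, 0.2424, 0.2121, 0.1288]
t=2: π = [0.2445, 0.1694, 0.2342, 0.1970, 0.1550]
t=3: π = [0.2432, 0.1703, 0.2369, 0.1975, 0.1521]

π = [0.2432, 0.1703, 0.2369, 0.1975, 0.1521]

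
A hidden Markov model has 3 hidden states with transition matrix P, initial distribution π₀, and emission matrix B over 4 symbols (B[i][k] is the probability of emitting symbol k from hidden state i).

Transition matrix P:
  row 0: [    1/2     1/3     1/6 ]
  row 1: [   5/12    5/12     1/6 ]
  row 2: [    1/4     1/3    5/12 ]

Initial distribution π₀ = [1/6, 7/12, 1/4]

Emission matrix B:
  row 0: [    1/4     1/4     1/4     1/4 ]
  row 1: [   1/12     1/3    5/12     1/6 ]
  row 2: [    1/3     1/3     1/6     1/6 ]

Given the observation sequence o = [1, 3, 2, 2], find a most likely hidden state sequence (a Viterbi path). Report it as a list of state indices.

t=0: δ = [4.167e-02, 1.944e-01, 8.333e-02]  (obs o_0=1)
t=1: δ = [2.025e-02, 1.350e-02, 5.787e-03]  ψ = [1, 1, 2]  (obs o_1=3)
t=2: δ = [2.532e-03, 2.813e-03, 5.626e-04]  ψ = [0, 0, 0]  (obs o_2=2)
t=3: δ = [3.165e-04, 4.884e-04, 7.814e-05]  ψ = [0, 1, 1]  (obs o_3=2)
backtrack: best end state = 1; path = [1, 0, 1, 1]

path = [1, 0, 1, 1]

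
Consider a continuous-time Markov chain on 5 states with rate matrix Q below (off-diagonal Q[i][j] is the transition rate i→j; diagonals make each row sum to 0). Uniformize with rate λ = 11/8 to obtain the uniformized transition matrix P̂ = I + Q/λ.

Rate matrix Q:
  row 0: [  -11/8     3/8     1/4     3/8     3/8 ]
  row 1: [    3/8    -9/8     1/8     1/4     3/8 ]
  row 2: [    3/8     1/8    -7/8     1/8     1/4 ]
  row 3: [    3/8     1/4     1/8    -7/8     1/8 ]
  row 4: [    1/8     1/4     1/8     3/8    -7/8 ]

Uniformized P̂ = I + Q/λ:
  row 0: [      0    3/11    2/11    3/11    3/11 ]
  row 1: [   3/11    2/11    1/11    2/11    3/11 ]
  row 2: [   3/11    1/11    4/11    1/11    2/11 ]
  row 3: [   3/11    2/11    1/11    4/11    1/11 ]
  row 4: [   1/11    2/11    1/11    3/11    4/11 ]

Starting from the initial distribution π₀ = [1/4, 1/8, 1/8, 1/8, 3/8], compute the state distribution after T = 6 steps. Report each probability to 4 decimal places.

t=0: π = [0.2500, 0.1250, 0.1250, 0.1250, 0.3750]
t=1: π = [0.1364, 0.1932, 0.1477, 0.2500, 0.2727]
t=2: π = [0.1860, 0.1808, 0.1436, 0.2510, 0.2386]
t=3: π = [0.1786, 0.1857, 0.1470, 0.2530, 0.2357]
t=4: π = [0.1812, 0.1847, 0.1472, 0.2521, 0.2348]
t=5: π = [0.1806, 0.1849, 0.1475, 0.2521, 0.2348]
t=6: π = [0.1808, 0.1848, 0.1476, 0.2520, 0.2348]

π = [0.1808, 0.1848, 0.1476, 0.2520, 0.2348]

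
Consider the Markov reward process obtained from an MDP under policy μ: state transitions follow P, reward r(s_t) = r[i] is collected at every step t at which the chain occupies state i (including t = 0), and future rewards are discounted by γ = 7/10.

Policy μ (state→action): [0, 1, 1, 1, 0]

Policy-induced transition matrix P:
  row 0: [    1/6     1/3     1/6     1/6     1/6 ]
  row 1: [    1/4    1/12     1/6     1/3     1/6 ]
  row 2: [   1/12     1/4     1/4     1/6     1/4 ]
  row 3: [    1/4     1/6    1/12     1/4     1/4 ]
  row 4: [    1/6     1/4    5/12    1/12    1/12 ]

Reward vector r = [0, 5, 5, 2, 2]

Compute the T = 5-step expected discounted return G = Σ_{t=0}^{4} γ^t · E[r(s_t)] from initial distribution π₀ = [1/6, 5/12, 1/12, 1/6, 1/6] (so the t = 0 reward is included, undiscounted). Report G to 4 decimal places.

G = 8.1985

t=0: π = [0.1667, 0.4167, 0.0833, 0.1667, 0.1667], E[r] = 3.1667, γ^t·E[r] = 3.166667, running G = 3.166667
t=1: π = [0.2083, 0.1806, 0.2014, 0.2361, 0.1736], E[r] = 2.7292, γ^t·E[r] = 1.910417, running G = 5.077083
t=2: π = [0.1846, 0.2176, 0.2072, 0.2020, 0.1887], E[r] = 2.9051, γ^t·E[r] = 1.423495, running G = 6.500579
t=3: π = [0.1844, 0.2123, 0.2143, 0.2040, 0.1850], E[r] = 2.9109, γ^t·E[r] = 0.998448, running G = 7.499027
t=4: π = [0.1835, 0.2130, 0.2138, 0.2036, 0.1861], E[r] = 2.9133, γ^t·E[r] = 0.699474, running G = 8.198501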